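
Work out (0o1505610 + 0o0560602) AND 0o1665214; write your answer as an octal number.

Add column by column in base 8, right to left:
  0+2 = 2
  1+0 = 1
  6+6 = 4 carry 1
  5+0+1 = 6
  0+6 = 6
  5+5 = 2 carry 1
  1+0+1 = 2
Sum = 0o2266412; now AND with 0o1665214:
  2&1=0, 2&6=2, 6&6=6, 6&5=4, 4&2=0, 1&1=1, 2&4=0

0o264010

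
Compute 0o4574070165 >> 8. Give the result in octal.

0o11370160

8 bits is not a whole number of base-8 digits; in binary: 100101111100000111000001110101 >> 8 = 1001011111000001110000.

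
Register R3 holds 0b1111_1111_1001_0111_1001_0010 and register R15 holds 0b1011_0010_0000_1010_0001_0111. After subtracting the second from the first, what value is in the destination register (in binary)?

Subtract column by column in base 2:
  0-1 → 1 (borrow)
  1-1-1 → 1 (borrow)
  0-1-1 → 0 (borrow)
  0-0-1 → 1 (borrow)
  1-1-1 → 1 (borrow)
  0-0-1 → 1 (borrow)
  0-0-1 → 1 (borrow)
  1-0-1 → 0
  1-0 → 1
  1-1 → 0
  1-0 → 1
  0-1 → 1 (borrow)
  1-0-1 → 0
  0-0 → 0
  0-0 → 0
  1-0 → 1
  1-0 → 1
  1-1 → 0
  1-0 → 1
  1-0 → 1
  1-1 → 0
  1-1 → 0
  1-0 → 1
  1-1 → 0

0b10011011000110101111011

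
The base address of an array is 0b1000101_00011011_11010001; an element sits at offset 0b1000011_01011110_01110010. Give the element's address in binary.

0b100010000111101001000011

Add column by column in base 2, right to left:
  1+0 = 1
  0+1 = 1
  0+0 = 0
  0+0 = 0
  1+1 = 0 carry 1
  0+1+1 = 0 carry 1
  1+1+1 = 1 carry 1
  1+0+1 = 0 carry 1
  1+0+1 = 0 carry 1
  1+1+1 = 1 carry 1
  0+1+1 = 0 carry 1
  1+1+1 = 1 carry 1
  1+1+1 = 1 carry 1
  0+0+1 = 1
  0+1 = 1
  0+0 = 0
  1+1 = 0 carry 1
  0+1+1 = 0 carry 1
  1+0+1 = 0 carry 1
  0+0+1 = 1
  0+0 = 0
  0+0 = 0
  1+1 = 0 carry 1
  final carry 1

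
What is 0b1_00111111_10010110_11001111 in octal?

0o117713317

Group the bits in threes: 001 001 111 111 001 011 011 001 111 → 117713317.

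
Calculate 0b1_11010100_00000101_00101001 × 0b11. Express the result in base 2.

0b101011111000000111101111011

Multiply each base-2 digit by 3, carrying:
  1×3 = 3 → write 1 carry 1
  0×3+1 = 1 → write 1
  0×3 = 0 → write 0
  1×3 = 3 → write 1 carry 1
  0×3+1 = 1 → write 1
  1×3 = 3 → write 1 carry 1
  0×3+1 = 1 → write 1
  0×3 = 0 → write 0
  1×3 = 3 → write 1 carry 1
  0×3+1 = 1 → write 1
  1×3 = 3 → write 1 carry 1
  0×3+1 = 1 → write 1
  0×3 = 0 → write 0
  0×3 = 0 → write 0
  0×3 = 0 → write 0
  0×3 = 0 → write 0
  0×3 = 0 → write 0
  0×3 = 0 → write 0
  1×3 = 3 → write 1 carry 1
  0×3+1 = 1 → write 1
  1×3 = 3 → write 1 carry 1
  0×3+1 = 1 → write 1
  1×3 = 3 → write 1 carry 1
  1×3+1 = 4 → write 0 carry 2
  1×3+2 = 5 → write 1 carry 2
  remaining carry: 10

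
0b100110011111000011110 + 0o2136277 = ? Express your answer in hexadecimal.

0b100110011111000011110 = 0x133E1E in hexadecimal.
0o2136277 = 0x8BCBF in hexadecimal.
Add column by column in base 16, right to left:
  E+F = D carry 1
  1+B+1 = D
  E+C = A carry 1
  3+B+1 = F
  3+8 = B
  1+0 = 1

0x1BFADD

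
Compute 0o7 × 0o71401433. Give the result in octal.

0o622412675

Multiply each base-8 digit by 7, carrying:
  3×7 = 21 → write 5 carry 2
  3×7+2 = 23 → write 7 carry 2
  4×7+2 = 30 → write 6 carry 3
  1×7+3 = 10 → write 2 carry 1
  0×7+1 = 1 → write 1
  4×7 = 28 → write 4 carry 3
  1×7+3 = 10 → write 2 carry 1
  7×7+1 = 50 → write 2 carry 6
  remaining carry: 6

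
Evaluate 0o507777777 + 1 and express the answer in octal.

The trailing 7 digits are 7 (max in base 8), so adding 1 cascades: they roll to 0 and the next digit up increments.

0o510000000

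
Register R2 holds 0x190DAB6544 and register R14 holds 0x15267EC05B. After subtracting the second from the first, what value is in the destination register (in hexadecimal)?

Subtract column by column in base 16:
  4-B → 9 (borrow)
  4-5-1 → E (borrow)
  5-0-1 → 4
  6-C → A (borrow)
  B-E-1 → C (borrow)
  A-7-1 → 2
  D-6 → 7
  0-2 → E (borrow)
  9-5-1 → 3
  1-1 → 0

0x3E72CA4E9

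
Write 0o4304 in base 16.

Each octal digit is 3 bits: 4=100 3=011 0=000 4=100.
Group the bits into nibbles: 1000 1100 0100 → 8c4.

0x8c4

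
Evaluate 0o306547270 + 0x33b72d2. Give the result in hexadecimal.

0o306547270 = 0x31aceb8 in hexadecimal.
Add column by column in base 16, right to left:
  8+2 = a
  b+d = 8 carry 1
  e+2+1 = 1 carry 1
  c+7+1 = 4 carry 1
  a+b+1 = 6 carry 1
  1+3+1 = 5
  3+3 = 6

0x656418a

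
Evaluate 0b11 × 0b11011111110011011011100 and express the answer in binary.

0b1010011111011010010010100

Multiply each base-2 digit by 3, carrying:
  0×3 = 0 → write 0
  0×3 = 0 → write 0
  1×3 = 3 → write 1 carry 1
  1×3+1 = 4 → write 0 carry 2
  1×3+2 = 5 → write 1 carry 2
  0×3+2 = 2 → write 0 carry 1
  1×3+1 = 4 → write 0 carry 2
  1×3+2 = 5 → write 1 carry 2
  0×3+2 = 2 → write 0 carry 1
  1×3+1 = 4 → write 0 carry 2
  1×3+2 = 5 → write 1 carry 2
  0×3+2 = 2 → write 0 carry 1
  0×3+1 = 1 → write 1
  1×3 = 3 → write 1 carry 1
  1×3+1 = 4 → write 0 carry 2
  1×3+2 = 5 → write 1 carry 2
  1×3+2 = 5 → write 1 carry 2
  1×3+2 = 5 → write 1 carry 2
  1×3+2 = 5 → write 1 carry 2
  1×3+2 = 5 → write 1 carry 2
  0×3+2 = 2 → write 0 carry 1
  1×3+1 = 4 → write 0 carry 2
  1×3+2 = 5 → write 1 carry 2
  remaining carry: 10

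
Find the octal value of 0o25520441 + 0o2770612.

0o30511253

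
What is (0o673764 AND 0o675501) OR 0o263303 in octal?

0o673764 AND 0o675501 = 0o671500.
Then OR with 0o263303.

0o673703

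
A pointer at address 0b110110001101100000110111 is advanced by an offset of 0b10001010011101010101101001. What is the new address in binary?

0b11000000101010110110100000

Add column by column in base 2, right to left:
  1+1 = 0 carry 1
  1+0+1 = 0 carry 1
  1+0+1 = 0 carry 1
  0+1+1 = 0 carry 1
  1+0+1 = 0 carry 1
  1+1+1 = 1 carry 1
  0+1+1 = 0 carry 1
  0+0+1 = 1
  0+1 = 1
  0+0 = 0
  0+1 = 1
  1+0 = 1
  1+1 = 0 carry 1
  0+0+1 = 1
  1+1 = 0 carry 1
  1+1+1 = 1 carry 1
  0+1+1 = 0 carry 1
  0+0+1 = 1
  0+0 = 0
  1+1 = 0 carry 1
  1+0+1 = 0 carry 1
  0+1+1 = 0 carry 1
  1+0+1 = 0 carry 1
  1+0+1 = 0 carry 1
  0+0+1 = 1
  0+1 = 1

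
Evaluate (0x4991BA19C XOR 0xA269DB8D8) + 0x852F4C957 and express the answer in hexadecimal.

0x17127AE29B

First 0x4991BA19C XOR 0xA269DB8D8 = 0xEBF861944.
Add column by column in base 16, right to left:
  4+7 = B
  4+5 = 9
  9+9 = 2 carry 1
  1+C+1 = E
  6+4 = A
  8+F = 7 carry 1
  F+2+1 = 2 carry 1
  B+5+1 = 1 carry 1
  E+8+1 = 7 carry 1
  final carry 1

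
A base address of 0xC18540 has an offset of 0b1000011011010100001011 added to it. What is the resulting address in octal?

0o70635113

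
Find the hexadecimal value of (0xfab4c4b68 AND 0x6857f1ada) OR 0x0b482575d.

0xfab4c4b68 AND 0x6857f1ada = 0x6814c0a48.
Then OR with 0x0b482575d.

0x6b5ce5f5d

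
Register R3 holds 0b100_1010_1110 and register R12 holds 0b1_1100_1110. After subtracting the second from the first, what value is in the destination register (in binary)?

Subtract column by column in base 2:
  0-0 → 0
  1-1 → 0
  1-1 → 0
  1-1 → 0
  0-0 → 0
  1-0 → 1
  0-1 → 1 (borrow)
  1-1-1 → 1 (borrow)
  0-1-1 → 0 (borrow)
  0-0-1 → 1 (borrow)
  1-0-1 → 0

0b1011100000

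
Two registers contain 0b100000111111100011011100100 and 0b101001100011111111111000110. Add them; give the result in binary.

0b1001010100011100011010101010

Add column by column in base 2, right to left:
  0+0 = 0
  0+1 = 1
  1+1 = 0 carry 1
  0+0+1 = 1
  0+0 = 0
  1+0 = 1
  1+1 = 0 carry 1
  1+1+1 = 1 carry 1
  0+1+1 = 0 carry 1
  1+1+1 = 1 carry 1
  1+1+1 = 1 carry 1
  0+1+1 = 0 carry 1
  0+1+1 = 0 carry 1
  0+1+1 = 0 carry 1
  1+1+1 = 1 carry 1
  1+1+1 = 1 carry 1
  1+1+1 = 1 carry 1
  1+0+1 = 0 carry 1
  1+0+1 = 0 carry 1
  1+0+1 = 0 carry 1
  1+1+1 = 1 carry 1
  0+1+1 = 0 carry 1
  0+0+1 = 1
  0+0 = 0
  0+1 = 1
  0+0 = 0
  1+1 = 0 carry 1
  final carry 1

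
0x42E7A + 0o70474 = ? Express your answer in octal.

0o1117666

0x42E7A = 0o1027172 in octal.
Add column by column in base 8, right to left:
  2+4 = 6
  7+7 = 6 carry 1
  1+4+1 = 6
  7+0 = 7
  2+7 = 1 carry 1
  0+0+1 = 1
  1+0 = 1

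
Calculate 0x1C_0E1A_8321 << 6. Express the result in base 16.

0x70386A0C840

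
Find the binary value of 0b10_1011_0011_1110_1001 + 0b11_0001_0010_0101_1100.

0b1011100011001000101

Add column by column in base 2, right to left:
  1+0 = 1
  0+0 = 0
  0+1 = 1
  1+1 = 0 carry 1
  0+1+1 = 0 carry 1
  1+0+1 = 0 carry 1
  1+1+1 = 1 carry 1
  1+0+1 = 0 carry 1
  1+0+1 = 0 carry 1
  1+1+1 = 1 carry 1
  0+0+1 = 1
  0+0 = 0
  1+1 = 0 carry 1
  1+0+1 = 0 carry 1
  0+0+1 = 1
  1+0 = 1
  0+1 = 1
  1+1 = 0 carry 1
  final carry 1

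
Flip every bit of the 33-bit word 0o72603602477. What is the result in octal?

0o05174175300

Each oct digit d becomes 7−d:
  7→0, 2→5, 6→1, 0→7, 3→4, 6→1, 0→7, 2→5, 4→3, 7→0, 7→0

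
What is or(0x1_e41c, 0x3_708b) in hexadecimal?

OR each hex digit independently (no carries):
  1|3=3, e|7=f, 4|0=4, 1|8=9, c|b=f

0x3f49f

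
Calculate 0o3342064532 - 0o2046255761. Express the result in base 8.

0o1273606551

Subtract column by column in base 8:
  2-1 → 1
  3-6 → 5 (borrow)
  5-7-1 → 5 (borrow)
  4-5-1 → 6 (borrow)
  6-5-1 → 0
  0-2 → 6 (borrow)
  2-6-1 → 3 (borrow)
  4-4-1 → 7 (borrow)
  3-0-1 → 2
  3-2 → 1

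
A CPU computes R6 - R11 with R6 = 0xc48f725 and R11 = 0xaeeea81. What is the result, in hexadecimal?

0x15a0ca4

Subtract column by column in base 16:
  5-1 → 4
  2-8 → a (borrow)
  7-a-1 → c (borrow)
  f-e-1 → 0
  8-e → a (borrow)
  4-e-1 → 5 (borrow)
  c-a-1 → 1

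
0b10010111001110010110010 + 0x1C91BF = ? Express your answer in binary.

0x1C91BF = 0b111001001000110111111 in binary.
Add column by column in base 2, right to left:
  0+1 = 1
  1+1 = 0 carry 1
  0+1+1 = 0 carry 1
  0+1+1 = 0 carry 1
  1+1+1 = 1 carry 1
  1+1+1 = 1 carry 1
  0+0+1 = 1
  1+1 = 0 carry 1
  0+1+1 = 0 carry 1
  0+0+1 = 1
  1+0 = 1
  1+0 = 1
  1+1 = 0 carry 1
  0+0+1 = 1
  0+0 = 0
  1+1 = 0 carry 1
  1+0+1 = 0 carry 1
  1+0+1 = 0 carry 1
  0+1+1 = 0 carry 1
  1+1+1 = 1 carry 1
  0+1+1 = 0 carry 1
  0+0+1 = 1
  1+0 = 1

0b11010000010111001110001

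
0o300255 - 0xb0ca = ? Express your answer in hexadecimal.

0xcfe3

0o300255 = 0x180ad in hexadecimal.
Subtract column by column in base 16:
  d-a → 3
  a-c → e (borrow)
  0-0-1 → f (borrow)
  8-b-1 → c (borrow)
  1-0-1 → 0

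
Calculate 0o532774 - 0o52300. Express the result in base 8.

Subtract column by column in base 8:
  4-0 → 4
  7-0 → 7
  7-3 → 4
  2-2 → 0
  3-5 → 6 (borrow)
  5-0-1 → 4

0o460474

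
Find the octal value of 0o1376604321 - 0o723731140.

0o452653161

Subtract column by column in base 8:
  1-0 → 1
  2-4 → 6 (borrow)
  3-1-1 → 1
  4-1 → 3
  0-3 → 5 (borrow)
  6-7-1 → 6 (borrow)
  6-3-1 → 2
  7-2 → 5
  3-7 → 4 (borrow)
  1-0-1 → 0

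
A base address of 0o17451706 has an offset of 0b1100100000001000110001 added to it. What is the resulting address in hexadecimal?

0x7055f7

0o17451706 = 0x3e53c6 in hexadecimal.
0b1100100000001000110001 = 0x320231 in hexadecimal.
Add column by column in base 16, right to left:
  6+1 = 7
  c+3 = f
  3+2 = 5
  5+0 = 5
  e+2 = 0 carry 1
  3+3+1 = 7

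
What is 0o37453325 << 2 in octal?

2 bits is not a whole number of base-8 digits; in binary: 11111100101011011010101 << 2 = 1111110010101101101010100.

0o176255524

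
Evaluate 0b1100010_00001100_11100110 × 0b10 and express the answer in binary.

0b110001000001100111001100

Multiply each base-2 digit by 2, carrying:
  0×2 = 0 → write 0
  1×2 = 2 → write 0 carry 1
  1×2+1 = 3 → write 1 carry 1
  0×2+1 = 1 → write 1
  0×2 = 0 → write 0
  1×2 = 2 → write 0 carry 1
  1×2+1 = 3 → write 1 carry 1
  1×2+1 = 3 → write 1 carry 1
  0×2+1 = 1 → write 1
  0×2 = 0 → write 0
  1×2 = 2 → write 0 carry 1
  1×2+1 = 3 → write 1 carry 1
  0×2+1 = 1 → write 1
  0×2 = 0 → write 0
  0×2 = 0 → write 0
  0×2 = 0 → write 0
  0×2 = 0 → write 0
  1×2 = 2 → write 0 carry 1
  0×2+1 = 1 → write 1
  0×2 = 0 → write 0
  0×2 = 0 → write 0
  1×2 = 2 → write 0 carry 1
  1×2+1 = 3 → write 1 carry 1
  remaining carry: 1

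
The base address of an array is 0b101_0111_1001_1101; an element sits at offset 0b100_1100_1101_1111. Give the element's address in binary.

0b1010010001111100

Add column by column in base 2, right to left:
  1+1 = 0 carry 1
  0+1+1 = 0 carry 1
  1+1+1 = 1 carry 1
  1+1+1 = 1 carry 1
  1+1+1 = 1 carry 1
  0+0+1 = 1
  0+1 = 1
  1+1 = 0 carry 1
  1+0+1 = 0 carry 1
  1+0+1 = 0 carry 1
  1+1+1 = 1 carry 1
  0+1+1 = 0 carry 1
  1+0+1 = 0 carry 1
  0+0+1 = 1
  1+1 = 0 carry 1
  final carry 1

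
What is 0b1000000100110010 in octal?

Group the bits in threes: 001 000 000 100 110 010 → 100462.

0o100462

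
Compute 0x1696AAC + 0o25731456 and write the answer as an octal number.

0o160216732

0x1696AAC = 0o132265254 in octal.
Add column by column in base 8, right to left:
  4+6 = 2 carry 1
  5+5+1 = 3 carry 1
  2+4+1 = 7
  5+1 = 6
  6+3 = 1 carry 1
  2+7+1 = 2 carry 1
  2+5+1 = 0 carry 1
  3+2+1 = 6
  1+0 = 1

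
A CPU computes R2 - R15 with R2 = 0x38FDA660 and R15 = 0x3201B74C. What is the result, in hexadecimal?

Subtract column by column in base 16:
  0-C → 4 (borrow)
  6-4-1 → 1
  6-7 → F (borrow)
  A-B-1 → E (borrow)
  D-1-1 → B
  F-0 → F
  8-2 → 6
  3-3 → 0

0x6FBEF14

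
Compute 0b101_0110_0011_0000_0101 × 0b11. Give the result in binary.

0b100000010100100001111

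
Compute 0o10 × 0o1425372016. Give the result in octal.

0o14253720160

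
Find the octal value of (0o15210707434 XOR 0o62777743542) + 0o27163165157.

0o126752231355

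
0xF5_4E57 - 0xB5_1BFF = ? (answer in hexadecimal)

Subtract column by column in base 16:
  7-F → 8 (borrow)
  5-F-1 → 5 (borrow)
  E-B-1 → 2
  4-1 → 3
  5-5 → 0
  F-B → 4

0x403258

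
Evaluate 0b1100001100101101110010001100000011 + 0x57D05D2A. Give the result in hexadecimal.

0x36487802D

0b1100001100101101110010001100000011 = 0x30CB72303 in hexadecimal.
Add column by column in base 16, right to left:
  3+A = D
  0+2 = 2
  3+D = 0 carry 1
  2+5+1 = 8
  7+0 = 7
  B+D = 8 carry 1
  C+7+1 = 4 carry 1
  0+5+1 = 6
  3+0 = 3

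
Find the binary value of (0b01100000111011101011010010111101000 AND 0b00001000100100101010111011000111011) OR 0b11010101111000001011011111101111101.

0b01100000111011101011010010111101000 AND 0b00001000100100101010111011000111011 = 0b00000000100000101010010010000101000.
Then OR with 0b11010101111000001011011111101111101.

0b11010101111000101011011111101111101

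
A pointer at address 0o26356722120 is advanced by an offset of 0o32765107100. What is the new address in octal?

0o61344031220

Add column by column in base 8, right to left:
  0+0 = 0
  2+0 = 2
  1+1 = 2
  2+7 = 1 carry 1
  2+0+1 = 3
  7+1 = 0 carry 1
  6+5+1 = 4 carry 1
  5+6+1 = 4 carry 1
  3+7+1 = 3 carry 1
  6+2+1 = 1 carry 1
  2+3+1 = 6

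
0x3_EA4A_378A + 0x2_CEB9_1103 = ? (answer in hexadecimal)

Add column by column in base 16, right to left:
  A+3 = D
  8+0 = 8
  7+1 = 8
  3+1 = 4
  A+9 = 3 carry 1
  4+B+1 = 0 carry 1
  A+E+1 = 9 carry 1
  E+C+1 = B carry 1
  3+2+1 = 6

0x6B903488D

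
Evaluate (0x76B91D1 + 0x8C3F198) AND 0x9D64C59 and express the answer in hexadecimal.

0x60049

Add column by column in base 16, right to left:
  1+8 = 9
  D+9 = 6 carry 1
  1+1+1 = 3
  9+F = 8 carry 1
  B+3+1 = F
  6+C = 2 carry 1
  7+8+1 = 0 carry 1
  final carry 1
Sum = 0x102F8369; now AND with 0x9D64C59:
  1&0=0, 0&9=0, 2&D=0, F&6=6, 8&4=0, 3&C=0, 6&5=4, 9&9=9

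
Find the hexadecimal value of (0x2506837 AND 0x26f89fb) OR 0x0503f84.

0x2506837 AND 0x26f89fb = 0x2400833.
Then OR with 0x0503f84.

0x2503fb7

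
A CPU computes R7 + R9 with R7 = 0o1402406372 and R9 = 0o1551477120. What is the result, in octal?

Add column by column in base 8, right to left:
  2+0 = 2
  7+2 = 1 carry 1
  3+1+1 = 5
  6+7 = 5 carry 1
  0+7+1 = 0 carry 1
  4+4+1 = 1 carry 1
  2+1+1 = 4
  0+5 = 5
  4+5 = 1 carry 1
  1+1+1 = 3

0o3154105512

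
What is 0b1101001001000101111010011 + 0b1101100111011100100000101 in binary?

0b11010110000100010011011000

Add column by column in base 2, right to left:
  1+1 = 0 carry 1
  1+0+1 = 0 carry 1
  0+1+1 = 0 carry 1
  0+0+1 = 1
  1+0 = 1
  0+0 = 0
  1+0 = 1
  1+0 = 1
  1+1 = 0 carry 1
  1+0+1 = 0 carry 1
  0+0+1 = 1
  1+1 = 0 carry 1
  0+1+1 = 0 carry 1
  0+1+1 = 0 carry 1
  0+0+1 = 1
  1+1 = 0 carry 1
  0+1+1 = 0 carry 1
  0+1+1 = 0 carry 1
  1+0+1 = 0 carry 1
  0+0+1 = 1
  0+1 = 1
  1+1 = 0 carry 1
  0+0+1 = 1
  1+1 = 0 carry 1
  1+1+1 = 1 carry 1
  final carry 1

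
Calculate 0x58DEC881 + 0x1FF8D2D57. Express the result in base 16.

0x2586BF5D8

Add column by column in base 16, right to left:
  1+7 = 8
  8+5 = D
  8+D = 5 carry 1
  C+2+1 = F
  E+D = B carry 1
  D+8+1 = 6 carry 1
  8+F+1 = 8 carry 1
  5+F+1 = 5 carry 1
  0+1+1 = 2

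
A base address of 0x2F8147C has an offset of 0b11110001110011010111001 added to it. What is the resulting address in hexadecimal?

0x370FB35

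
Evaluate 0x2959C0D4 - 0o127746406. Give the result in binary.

0b100111111110011111001111001110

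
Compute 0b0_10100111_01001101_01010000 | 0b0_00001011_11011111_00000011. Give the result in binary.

0b0101011111101111101010011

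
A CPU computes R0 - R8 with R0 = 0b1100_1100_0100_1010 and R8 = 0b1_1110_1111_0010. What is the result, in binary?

0b1010110101011000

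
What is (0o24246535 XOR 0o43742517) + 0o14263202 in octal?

First 0o24246535 XOR 0o43742517 = 0o67504022.
Add column by column in base 8, right to left:
  2+2 = 4
  2+0 = 2
  0+2 = 2
  4+3 = 7
  0+6 = 6
  5+2 = 7
  7+4 = 3 carry 1
  6+1+1 = 0 carry 1
  final carry 1

0o103767224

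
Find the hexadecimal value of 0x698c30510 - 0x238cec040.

Subtract column by column in base 16:
  0-0 → 0
  1-4 → d (borrow)
  5-0-1 → 4
  0-c → 4 (borrow)
  3-e-1 → 4 (borrow)
  c-c-1 → f (borrow)
  8-8-1 → f (borrow)
  9-3-1 → 5
  6-2 → 4

0x45ff444d0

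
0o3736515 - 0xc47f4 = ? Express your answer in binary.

0o3736515 = 0b11111011110101001101 in binary.
0xc47f4 = 0b11000100011111110100 in binary.
Subtract column by column in base 2:
  1-0 → 1
  0-0 → 0
  1-1 → 0
  1-0 → 1
  0-1 → 1 (borrow)
  0-1-1 → 0 (borrow)
  1-1-1 → 1 (borrow)
  0-1-1 → 0 (borrow)
  1-1-1 → 1 (borrow)
  0-1-1 → 0 (borrow)
  1-1-1 → 1 (borrow)
  1-0-1 → 0
  1-0 → 1
  1-0 → 1
  0-1 → 1 (borrow)
  1-0-1 → 0
  1-0 → 1
  1-0 → 1
  1-1 → 0
  1-1 → 0

0b110111010101011001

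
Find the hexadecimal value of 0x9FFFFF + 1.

0xA00000

The trailing 5 digits are F (max in base 16), so adding 1 cascades: they roll to 0 and the next digit up increments.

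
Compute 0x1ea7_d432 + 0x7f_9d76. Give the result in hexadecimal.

Add column by column in base 16, right to left:
  2+6 = 8
  3+7 = a
  4+d = 1 carry 1
  d+9+1 = 7 carry 1
  7+f+1 = 7 carry 1
  a+7+1 = 2 carry 1
  e+0+1 = f
  1+0 = 1

0x1f2771a8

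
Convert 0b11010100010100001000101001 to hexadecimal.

0x3514229

Group the bits into nibbles: 0011 0101 0001 0100 0010 0010 1001 → 3514229.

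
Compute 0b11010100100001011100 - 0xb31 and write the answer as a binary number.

0b11010011110100101011

0xb31 = 0b101100110001 in binary.
Subtract column by column in base 2:
  0-1 → 1 (borrow)
  0-0-1 → 1 (borrow)
  1-0-1 → 0
  1-0 → 1
  1-1 → 0
  0-1 → 1 (borrow)
  1-0-1 → 0
  0-0 → 0
  0-1 → 1 (borrow)
  0-1-1 → 0 (borrow)
  0-0-1 → 1 (borrow)
  1-1-1 → 1 (borrow)
  0-0-1 → 1 (borrow)
  0-0-1 → 1 (borrow)
  1-0-1 → 0
  0-0 → 0
  1-0 → 1
  0-0 → 0
  1-0 → 1
  1-0 → 1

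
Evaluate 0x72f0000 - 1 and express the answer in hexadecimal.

0x72effff

The trailing 4 digits are 0, so subtracting 1 borrows through: they become F and the next digit up decrements.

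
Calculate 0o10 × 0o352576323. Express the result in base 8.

Multiply each base-8 digit by 8, carrying:
  3×8 = 24 → write 0 carry 3
  2×8+3 = 19 → write 3 carry 2
  3×8+2 = 26 → write 2 carry 3
  6×8+3 = 51 → write 3 carry 6
  7×8+6 = 62 → write 6 carry 7
  5×8+7 = 47 → write 7 carry 5
  2×8+5 = 21 → write 5 carry 2
  5×8+2 = 42 → write 2 carry 5
  3×8+5 = 29 → write 5 carry 3
  remaining carry: 3

0o3525763230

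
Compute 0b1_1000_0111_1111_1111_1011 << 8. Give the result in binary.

0b11000011111111111101100000000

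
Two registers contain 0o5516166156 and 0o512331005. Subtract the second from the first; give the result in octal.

0o5003635151

Subtract column by column in base 8:
  6-5 → 1
  5-0 → 5
  1-0 → 1
  6-1 → 5
  6-3 → 3
  1-3 → 6 (borrow)
  6-2-1 → 3
  1-1 → 0
  5-5 → 0
  5-0 → 5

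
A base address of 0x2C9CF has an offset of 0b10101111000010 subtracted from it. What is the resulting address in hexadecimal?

0b10101111000010 = 0x2BC2 in hexadecimal.
Subtract column by column in base 16:
  F-2 → D
  C-C → 0
  9-B → E (borrow)
  C-2-1 → 9
  2-0 → 2

0x29E0D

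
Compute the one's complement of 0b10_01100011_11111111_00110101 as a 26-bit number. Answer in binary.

Invert each bit: 10011000111111111100110101 → 01100111000000000011001010.

0b01100111000000000011001010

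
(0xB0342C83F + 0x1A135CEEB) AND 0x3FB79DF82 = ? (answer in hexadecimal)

0xA0789702

Add column by column in base 16, right to left:
  F+B = A carry 1
  3+E+1 = 2 carry 1
  8+E+1 = 7 carry 1
  C+C+1 = 9 carry 1
  2+5+1 = 8
  4+3 = 7
  3+1 = 4
  0+A = A
  B+1 = C
Sum = 0xCA478972A; now AND with 0x3FB79DF82:
  C&3=0, A&F=A, 4&B=0, 7&7=7, 8&9=8, 9&D=9, 7&F=7, 2&8=0, A&2=2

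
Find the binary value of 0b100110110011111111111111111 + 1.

The trailing 17 digits are 1 (max in base 2), so adding 1 cascades: they roll to 0 and the next digit up increments.

0b100110110100000000000000000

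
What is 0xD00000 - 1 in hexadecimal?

The trailing 5 digits are 0, so subtracting 1 borrows through: they become F and the next digit up decrements.

0xCFFFFF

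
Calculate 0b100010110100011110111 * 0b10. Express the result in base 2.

0b1000101101000111101110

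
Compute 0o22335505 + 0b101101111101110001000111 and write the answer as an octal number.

0o100313614

0b101101111101110001000111 = 0o55756107 in octal.
Add column by column in base 8, right to left:
  5+7 = 4 carry 1
  0+0+1 = 1
  5+1 = 6
  5+6 = 3 carry 1
  3+5+1 = 1 carry 1
  3+7+1 = 3 carry 1
  2+5+1 = 0 carry 1
  2+5+1 = 0 carry 1
  final carry 1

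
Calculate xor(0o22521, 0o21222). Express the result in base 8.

XOR each oct digit independently (no carries):
  2^2=0, 2^1=3, 5^2=7, 2^2=0, 1^2=3

0o03703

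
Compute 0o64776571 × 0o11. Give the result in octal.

Multiply each base-8 digit by 9, carrying:
  1×9 = 9 → write 1 carry 1
  7×9+1 = 64 → write 0 carry 8
  5×9+8 = 53 → write 5 carry 6
  6×9+6 = 60 → write 4 carry 7
  7×9+7 = 70 → write 6 carry 8
  7×9+8 = 71 → write 7 carry 8
  4×9+8 = 44 → write 4 carry 5
  6×9+5 = 59 → write 3 carry 7
  remaining carry: 7

0o734764501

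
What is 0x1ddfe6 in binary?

0b111011101111111100110

Expand each hex digit to 4 bits: 1=0001 d=1101 d=1101 f=1111 e=1110 6=0110.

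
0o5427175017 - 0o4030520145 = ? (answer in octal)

0o1376454652

Subtract column by column in base 8:
  7-5 → 2
  1-4 → 5 (borrow)
  0-1-1 → 6 (borrow)
  5-0-1 → 4
  7-2 → 5
  1-5 → 4 (borrow)
  7-0-1 → 6
  2-3 → 7 (borrow)
  4-0-1 → 3
  5-4 → 1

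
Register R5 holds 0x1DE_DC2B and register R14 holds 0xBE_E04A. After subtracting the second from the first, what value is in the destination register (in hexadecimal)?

0x11FFBE1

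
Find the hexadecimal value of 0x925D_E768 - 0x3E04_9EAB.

Subtract column by column in base 16:
  8-B → D (borrow)
  6-A-1 → B (borrow)
  7-E-1 → 8 (borrow)
  E-9-1 → 4
  D-4 → 9
  5-0 → 5
  2-E → 4 (borrow)
  9-3-1 → 5

0x545948BD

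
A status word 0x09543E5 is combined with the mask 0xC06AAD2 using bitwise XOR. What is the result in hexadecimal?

XOR each hex digit independently (no carries):
  0^C=C, 9^0=9, 5^6=3, 4^A=E, 3^A=9, E^D=3, 5^2=7

0xC93E937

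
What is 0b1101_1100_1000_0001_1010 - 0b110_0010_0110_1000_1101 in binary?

Subtract column by column in base 2:
  0-1 → 1 (borrow)
  1-0-1 → 0
  0-1 → 1 (borrow)
  1-1-1 → 1 (borrow)
  1-0-1 → 0
  0-0 → 0
  0-0 → 0
  0-1 → 1 (borrow)
  0-0-1 → 1 (borrow)
  0-1-1 → 0 (borrow)
  0-1-1 → 0 (borrow)
  1-0-1 → 0
  0-0 → 0
  0-1 → 1 (borrow)
  1-0-1 → 0
  1-0 → 1
  1-0 → 1
  0-1 → 1 (borrow)
  1-1-1 → 1 (borrow)
  1-0-1 → 0

0b1111010000110001101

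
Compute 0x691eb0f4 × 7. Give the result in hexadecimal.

Multiply each base-16 digit by 7, carrying:
  4×7 = 28 → write c carry 1
  f×7+1 = 106 → write a carry 6
  0×7+6 = 6 → write 6
  b×7 = 77 → write d carry 4
  e×7+4 = 102 → write 6 carry 6
  1×7+6 = 13 → write d
  9×7 = 63 → write f carry 3
  6×7+3 = 45 → write d carry 2
  remaining carry: 2

0x2dfd6d6ac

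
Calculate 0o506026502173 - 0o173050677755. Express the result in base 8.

0o312755602216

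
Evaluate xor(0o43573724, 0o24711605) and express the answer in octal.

0o67262121

XOR each oct digit independently (no carries):
  4^2=6, 3^4=7, 5^7=2, 7^1=6, 3^1=2, 7^6=1, 2^0=2, 4^5=1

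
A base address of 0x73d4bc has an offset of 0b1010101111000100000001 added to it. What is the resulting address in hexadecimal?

0b1010101111000100000001 = 0x2af101 in hexadecimal.
Add column by column in base 16, right to left:
  c+1 = d
  b+0 = b
  4+1 = 5
  d+f = c carry 1
  3+a+1 = e
  7+2 = 9

0x9ec5bd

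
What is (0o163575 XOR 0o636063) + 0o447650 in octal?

0o1425366

First 0o163575 XOR 0o636063 = 0o755516.
Add column by column in base 8, right to left:
  6+0 = 6
  1+5 = 6
  5+6 = 3 carry 1
  5+7+1 = 5 carry 1
  5+4+1 = 2 carry 1
  7+4+1 = 4 carry 1
  final carry 1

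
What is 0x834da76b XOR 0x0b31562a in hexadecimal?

0x887cf141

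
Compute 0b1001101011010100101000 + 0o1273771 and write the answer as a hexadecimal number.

0x2C2D21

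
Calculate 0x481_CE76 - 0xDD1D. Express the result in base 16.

0x480F159

Subtract column by column in base 16:
  6-D → 9 (borrow)
  7-1-1 → 5
  E-D → 1
  C-D → F (borrow)
  1-0-1 → 0
  8-0 → 8
  4-0 → 4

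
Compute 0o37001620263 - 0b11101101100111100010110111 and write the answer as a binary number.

0o37001620263 = 0b11111000000001110010000010110011 in binary.
Subtract column by column in base 2:
  1-1 → 0
  1-1 → 0
  0-1 → 1 (borrow)
  0-0-1 → 1 (borrow)
  1-1-1 → 1 (borrow)
  1-1-1 → 1 (borrow)
  0-0-1 → 1 (borrow)
  1-1-1 → 1 (borrow)
  0-0-1 → 1 (borrow)
  0-0-1 → 1 (borrow)
  0-0-1 → 1 (borrow)
  0-1-1 → 0 (borrow)
  0-1-1 → 0 (borrow)
  1-1-1 → 1 (borrow)
  0-1-1 → 0 (borrow)
  0-0-1 → 1 (borrow)
  1-0-1 → 0
  1-1 → 0
  1-1 → 0
  0-0 → 0
  0-1 → 1 (borrow)
  0-1-1 → 0 (borrow)
  0-0-1 → 1 (borrow)
  0-1-1 → 0 (borrow)
  0-1-1 → 0 (borrow)
  0-1-1 → 0 (borrow)
  0-0-1 → 1 (borrow)
  1-0-1 → 0
  1-0 → 1
  1-0 → 1
  1-0 → 1
  1-0 → 1

0b11110100010100001010011111111100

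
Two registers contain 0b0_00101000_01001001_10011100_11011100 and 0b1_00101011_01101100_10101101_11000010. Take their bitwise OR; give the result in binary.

0b100101011011011011011110111011110

OR bit by bit (1 where either bit is 1):
  000101000010010011001110011011100
| 100101011011011001010110111000010
= 100101011011011011011110111011110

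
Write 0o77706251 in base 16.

0xFF8CA9

Each octal digit is 3 bits: 7=111 7=111 7=111 0=000 6=110 2=010 5=101 1=001.
Group the bits into nibbles: 1111 1111 1000 1100 1010 1001 → FF8CA9.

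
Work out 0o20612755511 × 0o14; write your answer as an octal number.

Multiply each base-8 digit by 12, carrying:
  1×12 = 12 → write 4 carry 1
  1×12+1 = 13 → write 5 carry 1
  5×12+1 = 61 → write 5 carry 7
  5×12+7 = 67 → write 3 carry 8
  5×12+8 = 68 → write 4 carry 8
  7×12+8 = 92 → write 4 carry 11
  2×12+11 = 35 → write 3 carry 4
  1×12+4 = 16 → write 0 carry 2
  6×12+2 = 74 → write 2 carry 9
  0×12+9 = 9 → write 1 carry 1
  2×12+1 = 25 → write 1 carry 3
  remaining carry: 3

0o311203443554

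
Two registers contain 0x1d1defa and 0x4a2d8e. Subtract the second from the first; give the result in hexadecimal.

0x187b16c

Subtract column by column in base 16:
  a-e → c (borrow)
  f-8-1 → 6
  e-d → 1
  d-2 → b
  1-a → 7 (borrow)
  d-4-1 → 8
  1-0 → 1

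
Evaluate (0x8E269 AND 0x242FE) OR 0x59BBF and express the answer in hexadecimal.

0x5DBFF

0x8E269 AND 0x242FE = 0x04268.
Then OR with 0x59BBF.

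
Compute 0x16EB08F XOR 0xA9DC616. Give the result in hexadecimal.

XOR each hex digit independently (no carries):
  1^A=B, 6^9=F, E^D=3, B^C=7, 0^6=6, 8^1=9, F^6=9

0xBF37699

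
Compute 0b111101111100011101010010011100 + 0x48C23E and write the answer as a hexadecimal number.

0x3E3A96DA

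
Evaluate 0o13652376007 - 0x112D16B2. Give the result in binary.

0b1001101011111001110010101010101

0o13652376007 = 0b1011110101010011111110000000111 in binary.
0x112D16B2 = 0b10001001011010001011010110010 in binary.
Subtract column by column in base 2:
  1-0 → 1
  1-1 → 0
  1-0 → 1
  0-0 → 0
  0-1 → 1 (borrow)
  0-1-1 → 0 (borrow)
  0-0-1 → 1 (borrow)
  0-1-1 → 0 (borrow)
  0-0-1 → 1 (borrow)
  0-1-1 → 0 (borrow)
  1-1-1 → 1 (borrow)
  1-0-1 → 0
  1-1 → 0
  1-0 → 1
  1-0 → 1
  1-0 → 1
  1-1 → 0
  0-0 → 0
  0-1 → 1 (borrow)
  1-1-1 → 1 (borrow)
  0-0-1 → 1 (borrow)
  1-1-1 → 1 (borrow)
  0-0-1 → 1 (borrow)
  1-0-1 → 0
  0-1 → 1 (borrow)
  1-0-1 → 0
  1-0 → 1
  1-0 → 1
  1-1 → 0
  0-0 → 0
  1-0 → 1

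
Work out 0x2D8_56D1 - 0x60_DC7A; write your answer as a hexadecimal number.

Subtract column by column in base 16:
  1-A → 7 (borrow)
  D-7-1 → 5
  6-C → A (borrow)
  5-D-1 → 7 (borrow)
  8-0-1 → 7
  D-6 → 7
  2-0 → 2

0x2777A57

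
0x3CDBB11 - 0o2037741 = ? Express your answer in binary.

0b11110001010111101100110000

0x3CDBB11 = 0b11110011011011101100010001 in binary.
0o2037741 = 0b10000011111111100001 in binary.
Subtract column by column in base 2:
  1-1 → 0
  0-0 → 0
  0-0 → 0
  0-0 → 0
  1-0 → 1
  0-1 → 1 (borrow)
  0-1-1 → 0 (borrow)
  0-1-1 → 0 (borrow)
  1-1-1 → 1 (borrow)
  1-1-1 → 1 (borrow)
  0-1-1 → 0 (borrow)
  1-1-1 → 1 (borrow)
  1-1-1 → 1 (borrow)
  1-1-1 → 1 (borrow)
  0-0-1 → 1 (borrow)
  1-0-1 → 0
  1-0 → 1
  0-0 → 0
  1-0 → 1
  1-1 → 0
  0-0 → 0
  0-0 → 0
  1-0 → 1
  1-0 → 1
  1-0 → 1
  1-0 → 1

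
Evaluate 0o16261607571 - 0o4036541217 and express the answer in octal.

0o12223046352

Subtract column by column in base 8:
  1-7 → 2 (borrow)
  7-1-1 → 5
  5-2 → 3
  7-1 → 6
  0-4 → 4 (borrow)
  6-5-1 → 0
  1-6 → 3 (borrow)
  6-3-1 → 2
  2-0 → 2
  6-4 → 2
  1-0 → 1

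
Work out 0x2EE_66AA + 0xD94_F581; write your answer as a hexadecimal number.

0x10835C2B

Add column by column in base 16, right to left:
  A+1 = B
  A+8 = 2 carry 1
  6+5+1 = C
  6+F = 5 carry 1
  E+4+1 = 3 carry 1
  E+9+1 = 8 carry 1
  2+D+1 = 0 carry 1
  final carry 1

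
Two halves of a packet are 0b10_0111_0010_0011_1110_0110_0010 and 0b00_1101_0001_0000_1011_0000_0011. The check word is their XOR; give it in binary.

0b10101000110011010101100001

XOR bit by bit (1 where the bits differ):
  10011100100011111001100010
^ 00110100010000101100000011
= 10101000110011010101100001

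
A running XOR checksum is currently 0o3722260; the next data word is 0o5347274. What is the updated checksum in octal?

XOR each oct digit independently (no carries):
  3^5=6, 7^3=4, 2^4=6, 2^7=5, 2^2=0, 6^7=1, 0^4=4

0o6465014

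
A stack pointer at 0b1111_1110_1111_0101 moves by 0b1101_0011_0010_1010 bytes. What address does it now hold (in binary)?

0b11101001000011111

Add column by column in base 2, right to left:
  1+0 = 1
  0+1 = 1
  1+0 = 1
  0+1 = 1
  1+0 = 1
  1+1 = 0 carry 1
  1+0+1 = 0 carry 1
  1+0+1 = 0 carry 1
  0+1+1 = 0 carry 1
  1+1+1 = 1 carry 1
  1+0+1 = 0 carry 1
  1+0+1 = 0 carry 1
  1+1+1 = 1 carry 1
  1+0+1 = 0 carry 1
  1+1+1 = 1 carry 1
  1+1+1 = 1 carry 1
  final carry 1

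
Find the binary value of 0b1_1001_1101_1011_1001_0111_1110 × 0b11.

0b100110110010010110001111010

Multiply each base-2 digit by 3, carrying:
  0×3 = 0 → write 0
  1×3 = 3 → write 1 carry 1
  1×3+1 = 4 → write 0 carry 2
  1×3+2 = 5 → write 1 carry 2
  1×3+2 = 5 → write 1 carry 2
  1×3+2 = 5 → write 1 carry 2
  1×3+2 = 5 → write 1 carry 2
  0×3+2 = 2 → write 0 carry 1
  1×3+1 = 4 → write 0 carry 2
  0×3+2 = 2 → write 0 carry 1
  0×3+1 = 1 → write 1
  1×3 = 3 → write 1 carry 1
  1×3+1 = 4 → write 0 carry 2
  1×3+2 = 5 → write 1 carry 2
  0×3+2 = 2 → write 0 carry 1
  1×3+1 = 4 → write 0 carry 2
  1×3+2 = 5 → write 1 carry 2
  0×3+2 = 2 → write 0 carry 1
  1×3+1 = 4 → write 0 carry 2
  1×3+2 = 5 → write 1 carry 2
  1×3+2 = 5 → write 1 carry 2
  0×3+2 = 2 → write 0 carry 1
  0×3+1 = 1 → write 1
  1×3 = 3 → write 1 carry 1
  1×3+1 = 4 → write 0 carry 2
  remaining carry: 10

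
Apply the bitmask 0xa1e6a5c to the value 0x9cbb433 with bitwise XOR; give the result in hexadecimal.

XOR each hex digit independently (no carries):
  9^a=3, c^1=d, b^e=5, b^6=d, 4^a=e, 3^5=6, 3^c=f

0x3d5de6f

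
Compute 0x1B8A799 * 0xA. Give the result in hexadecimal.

0x11368BFA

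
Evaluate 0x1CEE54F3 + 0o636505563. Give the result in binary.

0b100011011010001110000001100110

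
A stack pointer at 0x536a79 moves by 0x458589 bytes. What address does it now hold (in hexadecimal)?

Add column by column in base 16, right to left:
  9+9 = 2 carry 1
  7+8+1 = 0 carry 1
  a+5+1 = 0 carry 1
  6+8+1 = f
  3+5 = 8
  5+4 = 9

0x98f002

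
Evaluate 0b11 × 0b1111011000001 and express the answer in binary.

0b101110001000011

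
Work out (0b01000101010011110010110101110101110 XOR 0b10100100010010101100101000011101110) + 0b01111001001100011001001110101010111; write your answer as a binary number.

0b101011010001101110111101100010010111

First 0b01000101010011110010110101110101110 XOR 0b10100100010010101100101000011101110 = 0b11100001000001011110011101101000000.
Add column by column in base 2, right to left:
  0+1 = 1
  0+1 = 1
  0+1 = 1
  0+0 = 0
  0+1 = 1
  0+0 = 0
  1+1 = 0 carry 1
  0+0+1 = 1
  1+1 = 0 carry 1
  1+0+1 = 0 carry 1
  0+1+1 = 0 carry 1
  1+1+1 = 1 carry 1
  1+1+1 = 1 carry 1
  1+0+1 = 0 carry 1
  0+0+1 = 1
  0+1 = 1
  1+0 = 1
  1+0 = 1
  1+1 = 0 carry 1
  1+1+1 = 1 carry 1
  0+0+1 = 1
  1+0 = 1
  0+0 = 0
  0+1 = 1
  0+1 = 1
  0+0 = 0
  0+0 = 0
  1+1 = 0 carry 1
  0+0+1 = 1
  0+0 = 0
  0+1 = 1
  0+1 = 1
  1+1 = 0 carry 1
  1+1+1 = 1 carry 1
  1+0+1 = 0 carry 1
  final carry 1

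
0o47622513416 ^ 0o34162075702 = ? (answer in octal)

0o73740566314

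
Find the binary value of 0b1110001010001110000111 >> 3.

0b1110001010001110000

Right shift by 3: drop the 3 least-significant bits.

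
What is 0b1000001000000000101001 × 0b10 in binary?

0b10000010000000001010010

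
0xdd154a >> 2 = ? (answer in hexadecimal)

2 bits is not a whole number of base-16 digits; in binary: 110111010001010101001010 >> 2 = 1101110100010101010010.

0x374552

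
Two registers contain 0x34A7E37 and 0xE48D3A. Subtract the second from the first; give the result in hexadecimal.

0x265F0FD

Subtract column by column in base 16:
  7-A → D (borrow)
  3-3-1 → F (borrow)
  E-D-1 → 0
  7-8 → F (borrow)
  A-4-1 → 5
  4-E → 6 (borrow)
  3-0-1 → 2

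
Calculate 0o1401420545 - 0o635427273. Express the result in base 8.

0o543771252

Subtract column by column in base 8:
  5-3 → 2
  4-7 → 5 (borrow)
  5-2-1 → 2
  0-7 → 1 (borrow)
  2-2-1 → 7 (borrow)
  4-4-1 → 7 (borrow)
  1-5-1 → 3 (borrow)
  0-3-1 → 4 (borrow)
  4-6-1 → 5 (borrow)
  1-0-1 → 0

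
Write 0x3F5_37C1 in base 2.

0b11111101010011011111000001

Expand each hex digit to 4 bits: 3=0011 F=1111 5=0101 3=0011 7=0111 C=1100 1=0001.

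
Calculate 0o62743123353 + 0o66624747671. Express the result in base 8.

0o151570073244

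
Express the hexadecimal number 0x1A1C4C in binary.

0b110100001110001001100

Expand each hex digit to 4 bits: 1=0001 A=1010 1=0001 C=1100 4=0100 C=1100.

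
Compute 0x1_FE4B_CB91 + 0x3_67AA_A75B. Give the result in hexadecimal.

0x565F672EC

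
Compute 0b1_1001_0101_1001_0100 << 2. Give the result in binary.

Left shift by 2: append 2 zero bits.

0b1100101011001010000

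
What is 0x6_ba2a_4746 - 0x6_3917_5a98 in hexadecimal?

0x8112ecae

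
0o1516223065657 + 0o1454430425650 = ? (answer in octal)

0o3172653513527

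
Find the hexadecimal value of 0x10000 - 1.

0xFFFF

The trailing 4 digits are 0, so subtracting 1 borrows through: they become F and the next digit up decrements.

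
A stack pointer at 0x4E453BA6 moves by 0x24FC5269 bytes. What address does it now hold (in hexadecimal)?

0x73418E0F

Add column by column in base 16, right to left:
  6+9 = F
  A+6 = 0 carry 1
  B+2+1 = E
  3+5 = 8
  5+C = 1 carry 1
  4+F+1 = 4 carry 1
  E+4+1 = 3 carry 1
  4+2+1 = 7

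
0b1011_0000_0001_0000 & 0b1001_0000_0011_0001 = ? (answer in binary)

0b1001000000010000

AND bit by bit (1 only where both bits are 1):
  1011000000010000
& 1001000000110001
= 1001000000010000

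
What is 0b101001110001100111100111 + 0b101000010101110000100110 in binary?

0b1010010000111011000001101

Add column by column in base 2, right to left:
  1+0 = 1
  1+1 = 0 carry 1
  1+1+1 = 1 carry 1
  0+0+1 = 1
  0+0 = 0
  1+1 = 0 carry 1
  1+0+1 = 0 carry 1
  1+0+1 = 0 carry 1
  1+0+1 = 0 carry 1
  0+0+1 = 1
  0+1 = 1
  1+1 = 0 carry 1
  1+1+1 = 1 carry 1
  0+0+1 = 1
  0+1 = 1
  0+0 = 0
  1+1 = 0 carry 1
  1+0+1 = 0 carry 1
  1+0+1 = 0 carry 1
  0+0+1 = 1
  0+0 = 0
  1+1 = 0 carry 1
  0+0+1 = 1
  1+1 = 0 carry 1
  final carry 1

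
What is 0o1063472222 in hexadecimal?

0x8CE7492

Each octal digit is 3 bits: 1=001 0=000 6=110 3=011 4=100 7=111 2=010 2=010 2=010 2=010.
Group the bits into nibbles: 1000 1100 1110 0111 0100 1001 0010 → 8CE7492.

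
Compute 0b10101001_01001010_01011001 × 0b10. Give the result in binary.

0b1010100101001010010110010

Multiply each base-2 digit by 2, carrying:
  1×2 = 2 → write 0 carry 1
  0×2+1 = 1 → write 1
  0×2 = 0 → write 0
  1×2 = 2 → write 0 carry 1
  1×2+1 = 3 → write 1 carry 1
  0×2+1 = 1 → write 1
  1×2 = 2 → write 0 carry 1
  0×2+1 = 1 → write 1
  0×2 = 0 → write 0
  1×2 = 2 → write 0 carry 1
  0×2+1 = 1 → write 1
  1×2 = 2 → write 0 carry 1
  0×2+1 = 1 → write 1
  0×2 = 0 → write 0
  1×2 = 2 → write 0 carry 1
  0×2+1 = 1 → write 1
  1×2 = 2 → write 0 carry 1
  0×2+1 = 1 → write 1
  0×2 = 0 → write 0
  1×2 = 2 → write 0 carry 1
  0×2+1 = 1 → write 1
  1×2 = 2 → write 0 carry 1
  0×2+1 = 1 → write 1
  1×2 = 2 → write 0 carry 1
  remaining carry: 1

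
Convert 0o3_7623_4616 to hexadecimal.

0x3F9398E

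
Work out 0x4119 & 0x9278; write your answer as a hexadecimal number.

AND each hex digit independently (no carries):
  4&9=0, 1&2=0, 1&7=1, 9&8=8

0x0018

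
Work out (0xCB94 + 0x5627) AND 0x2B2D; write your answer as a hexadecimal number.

Add column by column in base 16, right to left:
  4+7 = B
  9+2 = B
  B+6 = 1 carry 1
  C+5+1 = 2 carry 1
  final carry 1
Sum = 0x121BB; now AND with 0x2B2D:
  1&0=0, 2&2=2, 1&B=1, B&2=2, B&D=9

0x2129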